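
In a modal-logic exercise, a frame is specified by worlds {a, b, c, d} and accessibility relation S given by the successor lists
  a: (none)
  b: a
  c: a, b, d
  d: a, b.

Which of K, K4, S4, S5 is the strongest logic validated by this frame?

K4

Transitive (axiom 4): yes — every two-step S-path is closed by a direct edge.
Reflexive (axiom T): no — a is not related to itself.
Euclidean (axiom 5): no — c S a and c S b, but not a S b.
So F validates K, K4; S4 would additionally require S to be reflexive. The strongest is K4.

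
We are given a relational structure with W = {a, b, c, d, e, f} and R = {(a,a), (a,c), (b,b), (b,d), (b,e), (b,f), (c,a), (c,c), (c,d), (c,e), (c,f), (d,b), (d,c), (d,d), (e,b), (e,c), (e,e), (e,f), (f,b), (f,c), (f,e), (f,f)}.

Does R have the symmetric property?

Yes

Symmetric: yes — every pair in R has its reverse in R.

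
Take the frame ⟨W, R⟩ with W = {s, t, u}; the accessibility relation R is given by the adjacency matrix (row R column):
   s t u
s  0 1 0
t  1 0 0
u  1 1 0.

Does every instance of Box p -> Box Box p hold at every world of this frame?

By correspondence theory, 4 is valid on a frame iff R is transitive.
Transitive: no — s R t and t R s, but not s R s.

No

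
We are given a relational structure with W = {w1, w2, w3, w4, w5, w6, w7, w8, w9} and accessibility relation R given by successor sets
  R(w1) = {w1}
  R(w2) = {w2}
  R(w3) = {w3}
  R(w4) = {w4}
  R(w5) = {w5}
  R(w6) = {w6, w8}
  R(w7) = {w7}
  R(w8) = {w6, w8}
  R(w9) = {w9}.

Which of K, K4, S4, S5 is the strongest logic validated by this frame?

S5

Transitive (axiom 4): yes — every two-step R-path is closed by a direct edge.
Reflexive (axiom T): yes — every world is R-related to itself.
Euclidean (axiom 5): yes — any two successors of a common world are R-related.
So F validates K, K4, S4, S5. The strongest is S5.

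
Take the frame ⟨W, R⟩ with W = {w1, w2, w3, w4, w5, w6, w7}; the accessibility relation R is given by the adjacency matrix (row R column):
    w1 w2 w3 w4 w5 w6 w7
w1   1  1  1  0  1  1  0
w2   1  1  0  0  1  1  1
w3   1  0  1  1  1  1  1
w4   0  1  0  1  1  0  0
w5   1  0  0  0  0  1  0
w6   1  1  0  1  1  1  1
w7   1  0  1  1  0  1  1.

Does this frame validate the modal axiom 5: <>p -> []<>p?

By correspondence theory, 5 is valid on a frame iff R is Euclidean.
Euclidean: no — w1 R w2 and w1 R w3, but not w2 R w3.

No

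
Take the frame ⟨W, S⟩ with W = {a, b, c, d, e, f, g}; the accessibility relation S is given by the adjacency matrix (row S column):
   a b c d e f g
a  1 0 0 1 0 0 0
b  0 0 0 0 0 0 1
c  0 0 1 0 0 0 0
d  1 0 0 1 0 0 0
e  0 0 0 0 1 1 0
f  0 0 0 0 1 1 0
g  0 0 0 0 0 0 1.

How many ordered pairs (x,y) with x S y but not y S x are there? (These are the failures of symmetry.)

1

Enumerating: (b,g).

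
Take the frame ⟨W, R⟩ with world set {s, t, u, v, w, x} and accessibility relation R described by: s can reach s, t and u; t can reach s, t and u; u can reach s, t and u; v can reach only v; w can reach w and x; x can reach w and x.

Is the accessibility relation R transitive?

Transitive: yes — every two-step R-path is closed by a direct edge.

Yes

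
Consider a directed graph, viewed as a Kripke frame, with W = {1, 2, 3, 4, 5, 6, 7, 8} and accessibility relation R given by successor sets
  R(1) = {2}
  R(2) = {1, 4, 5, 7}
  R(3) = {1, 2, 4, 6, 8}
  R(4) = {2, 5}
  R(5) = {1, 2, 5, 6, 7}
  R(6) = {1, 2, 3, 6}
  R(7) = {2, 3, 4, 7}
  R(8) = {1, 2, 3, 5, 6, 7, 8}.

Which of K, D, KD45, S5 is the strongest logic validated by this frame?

Serial (axiom D): yes — every world has a successor (e.g. 1 R 2).
Euclidean (axiom 5): no — 2 R 1 and 2 R 4, but not 1 R 4.
Transitive (axiom 4): no — 1 R 2 and 2 R 4, but not 1 R 4.
Reflexive (axiom T): no — 1 is not related to itself.
So F validates K, D; KD45 would additionally require R to be Euclidean and transitive. The strongest is D.

D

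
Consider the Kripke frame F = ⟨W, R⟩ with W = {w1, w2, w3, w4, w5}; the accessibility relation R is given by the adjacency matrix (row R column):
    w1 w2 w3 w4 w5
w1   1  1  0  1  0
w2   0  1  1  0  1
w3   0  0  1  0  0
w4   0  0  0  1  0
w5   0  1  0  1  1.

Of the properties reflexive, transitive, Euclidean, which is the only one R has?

reflexive

Reflexive: yes — every world is R-related to itself.
Transitive: no — w1 R w2 and w2 R w3, but not w1 R w3.
Euclidean: no — w1 R w2 and w1 R w4, but not w2 R w4.
Only reflexive holds.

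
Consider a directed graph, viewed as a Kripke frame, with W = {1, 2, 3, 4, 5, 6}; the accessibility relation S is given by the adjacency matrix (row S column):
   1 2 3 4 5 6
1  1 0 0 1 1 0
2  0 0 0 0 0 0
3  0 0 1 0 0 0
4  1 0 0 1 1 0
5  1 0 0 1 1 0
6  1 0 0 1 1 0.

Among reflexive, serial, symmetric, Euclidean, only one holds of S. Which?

Euclidean

Reflexive: no — 2 is not related to itself.
Serial: no — 2 has no S-successor.
Symmetric: no — 6 S 1 but not 1 S 6.
Euclidean: yes — any two successors of a common world are S-related.
Only Euclidean holds.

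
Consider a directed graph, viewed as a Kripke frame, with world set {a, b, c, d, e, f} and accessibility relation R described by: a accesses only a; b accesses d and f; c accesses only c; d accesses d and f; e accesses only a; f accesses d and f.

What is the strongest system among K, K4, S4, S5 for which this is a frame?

K4

Transitive (axiom 4): yes — every two-step R-path is closed by a direct edge.
Reflexive (axiom T): no — b is not related to itself.
Euclidean (axiom 5): yes — any two successors of a common world are R-related.
So F validates K, K4; S4 would additionally require R to be reflexive. The strongest is K4.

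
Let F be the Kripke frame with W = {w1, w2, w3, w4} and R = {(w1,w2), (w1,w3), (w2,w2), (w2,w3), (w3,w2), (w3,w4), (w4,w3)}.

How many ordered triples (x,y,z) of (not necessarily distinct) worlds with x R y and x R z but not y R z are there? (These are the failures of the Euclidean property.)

6

Enumerating: (w1,w3,w3), (w2,w3,w3), (w3,w2,w4), (w3,w4,w2), (w3,w4,w4), (w4,w3,w3).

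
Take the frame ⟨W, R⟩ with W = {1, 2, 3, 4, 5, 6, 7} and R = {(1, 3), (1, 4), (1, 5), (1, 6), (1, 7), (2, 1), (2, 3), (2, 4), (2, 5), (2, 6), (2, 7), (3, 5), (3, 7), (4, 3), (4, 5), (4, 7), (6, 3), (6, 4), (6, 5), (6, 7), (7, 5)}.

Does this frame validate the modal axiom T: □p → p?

No

By correspondence theory, T is valid on a frame iff R is reflexive.
Reflexive: no — 1 is not related to itself.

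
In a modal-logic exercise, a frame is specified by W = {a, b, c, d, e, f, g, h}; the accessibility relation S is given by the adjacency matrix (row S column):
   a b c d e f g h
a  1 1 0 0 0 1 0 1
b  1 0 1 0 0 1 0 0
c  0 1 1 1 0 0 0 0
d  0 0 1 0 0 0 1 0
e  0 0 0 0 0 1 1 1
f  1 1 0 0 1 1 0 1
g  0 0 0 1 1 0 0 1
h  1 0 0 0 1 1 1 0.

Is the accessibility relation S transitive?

Transitive: no — a S b and b S c, but not a S c.

No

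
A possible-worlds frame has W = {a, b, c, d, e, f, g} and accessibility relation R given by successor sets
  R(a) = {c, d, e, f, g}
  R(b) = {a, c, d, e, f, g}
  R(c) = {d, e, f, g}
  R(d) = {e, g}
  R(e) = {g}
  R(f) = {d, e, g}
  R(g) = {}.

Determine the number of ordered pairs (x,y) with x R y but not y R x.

21

Enumerating: (a,c), (a,d), (a,e), (a,f), (a,g), (b,a), (b,c), (b,d), (b,e), (b,f), (b,g), (c,d), … and 9 more.
Total: 21.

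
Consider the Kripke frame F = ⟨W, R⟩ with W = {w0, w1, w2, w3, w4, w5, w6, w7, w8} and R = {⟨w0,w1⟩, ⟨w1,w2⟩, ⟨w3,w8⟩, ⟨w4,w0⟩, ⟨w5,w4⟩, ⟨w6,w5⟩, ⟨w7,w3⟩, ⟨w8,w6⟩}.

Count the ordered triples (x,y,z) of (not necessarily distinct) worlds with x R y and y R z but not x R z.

7

Enumerating: (w0,w1,w2), (w3,w8,w6), (w4,w0,w1), (w5,w4,w0), (w6,w5,w4), (w7,w3,w8), (w8,w6,w5).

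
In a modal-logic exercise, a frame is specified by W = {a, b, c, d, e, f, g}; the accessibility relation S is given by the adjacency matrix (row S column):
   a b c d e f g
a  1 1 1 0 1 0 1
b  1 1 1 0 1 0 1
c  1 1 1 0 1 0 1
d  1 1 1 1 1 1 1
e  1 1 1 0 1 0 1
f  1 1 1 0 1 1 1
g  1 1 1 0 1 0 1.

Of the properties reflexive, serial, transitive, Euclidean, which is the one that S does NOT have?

Euclidean

Reflexive: yes — every world is S-related to itself.
Serial: yes — every world has a successor (e.g. a S a).
Transitive: yes — every two-step S-path is closed by a direct edge.
Euclidean: no — d S a and d S f, but not a S f.
Only Euclidean fails.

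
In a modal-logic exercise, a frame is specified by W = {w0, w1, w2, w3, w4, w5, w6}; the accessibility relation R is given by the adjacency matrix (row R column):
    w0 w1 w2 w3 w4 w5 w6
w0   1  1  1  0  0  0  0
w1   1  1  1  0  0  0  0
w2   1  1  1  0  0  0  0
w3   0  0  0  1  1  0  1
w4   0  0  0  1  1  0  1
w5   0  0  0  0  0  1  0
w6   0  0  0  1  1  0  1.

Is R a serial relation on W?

Yes

Serial: yes — every world has a successor (e.g. w0 R w0).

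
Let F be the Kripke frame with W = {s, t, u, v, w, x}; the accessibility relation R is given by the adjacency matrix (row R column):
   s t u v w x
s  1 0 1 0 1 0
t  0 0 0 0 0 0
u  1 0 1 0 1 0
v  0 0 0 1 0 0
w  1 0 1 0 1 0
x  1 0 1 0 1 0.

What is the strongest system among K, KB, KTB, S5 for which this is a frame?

Symmetric (axiom B): no — x R s but not s R x.
Reflexive (axiom T): no — t is not related to itself.
Euclidean (axiom 5): yes — any two successors of a common world are R-related.
So F validates K; KB would additionally require R to be symmetric. The strongest is K.

K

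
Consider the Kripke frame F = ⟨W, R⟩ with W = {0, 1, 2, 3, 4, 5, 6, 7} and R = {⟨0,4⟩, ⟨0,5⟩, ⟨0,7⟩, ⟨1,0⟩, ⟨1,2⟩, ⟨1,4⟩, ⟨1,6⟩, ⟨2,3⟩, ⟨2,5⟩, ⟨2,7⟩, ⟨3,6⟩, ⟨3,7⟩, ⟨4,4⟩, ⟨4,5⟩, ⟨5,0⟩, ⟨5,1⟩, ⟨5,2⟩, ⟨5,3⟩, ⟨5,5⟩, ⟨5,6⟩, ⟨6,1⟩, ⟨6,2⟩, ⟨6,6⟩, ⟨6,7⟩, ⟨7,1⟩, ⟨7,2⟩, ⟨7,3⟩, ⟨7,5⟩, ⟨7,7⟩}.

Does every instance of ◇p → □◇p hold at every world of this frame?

By correspondence theory, 5 is valid on a frame iff R is Euclidean.
Euclidean: no — 0 R 4 and 0 R 7, but not 4 R 7.

No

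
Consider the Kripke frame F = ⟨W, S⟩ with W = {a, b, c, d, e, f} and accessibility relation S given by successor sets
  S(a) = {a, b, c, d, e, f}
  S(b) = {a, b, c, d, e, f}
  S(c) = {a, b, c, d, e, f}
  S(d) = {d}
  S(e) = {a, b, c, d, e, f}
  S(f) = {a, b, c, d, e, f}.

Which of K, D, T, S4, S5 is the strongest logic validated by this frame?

Serial (axiom D): yes — every world has a successor (e.g. a S a).
Reflexive (axiom T): yes — every world is S-related to itself.
Transitive (axiom 4): yes — every two-step S-path is closed by a direct edge.
Euclidean (axiom 5): no — a S d and a S b, but not d S b.
So F validates K, D, T, S4; S5 would additionally require S to be Euclidean. The strongest is S4.

S4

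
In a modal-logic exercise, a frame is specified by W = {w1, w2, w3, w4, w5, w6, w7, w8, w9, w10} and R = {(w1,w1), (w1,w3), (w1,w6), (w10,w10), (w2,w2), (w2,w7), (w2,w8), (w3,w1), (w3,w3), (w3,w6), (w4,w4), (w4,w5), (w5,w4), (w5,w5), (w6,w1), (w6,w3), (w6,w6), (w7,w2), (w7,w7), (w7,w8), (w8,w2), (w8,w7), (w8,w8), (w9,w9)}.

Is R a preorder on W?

Reflexive: yes — every world is R-related to itself.
Transitive: yes — every two-step R-path is closed by a direct edge.
So R is a preorder.

Yes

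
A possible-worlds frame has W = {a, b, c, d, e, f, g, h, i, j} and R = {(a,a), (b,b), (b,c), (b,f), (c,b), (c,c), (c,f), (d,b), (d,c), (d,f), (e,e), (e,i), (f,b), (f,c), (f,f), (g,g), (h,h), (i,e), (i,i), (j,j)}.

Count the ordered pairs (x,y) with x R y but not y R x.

Enumerating: (d,b), (d,c), (d,f).

3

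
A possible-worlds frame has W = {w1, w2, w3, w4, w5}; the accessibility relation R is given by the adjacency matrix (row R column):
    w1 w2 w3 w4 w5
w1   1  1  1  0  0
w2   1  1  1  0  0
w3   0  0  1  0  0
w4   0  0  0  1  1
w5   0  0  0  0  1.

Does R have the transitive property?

Yes

Transitive: yes — every two-step R-path is closed by a direct edge.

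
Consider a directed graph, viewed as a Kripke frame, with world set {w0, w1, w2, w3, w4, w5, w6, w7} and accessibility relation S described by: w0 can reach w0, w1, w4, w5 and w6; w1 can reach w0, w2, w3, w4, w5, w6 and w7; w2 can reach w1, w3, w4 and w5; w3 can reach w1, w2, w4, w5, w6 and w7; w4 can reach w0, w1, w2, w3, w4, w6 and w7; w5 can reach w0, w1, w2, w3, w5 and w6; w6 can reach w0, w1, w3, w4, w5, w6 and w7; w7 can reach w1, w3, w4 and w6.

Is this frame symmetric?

Yes

Symmetric: yes — every pair in S has its reverse in S.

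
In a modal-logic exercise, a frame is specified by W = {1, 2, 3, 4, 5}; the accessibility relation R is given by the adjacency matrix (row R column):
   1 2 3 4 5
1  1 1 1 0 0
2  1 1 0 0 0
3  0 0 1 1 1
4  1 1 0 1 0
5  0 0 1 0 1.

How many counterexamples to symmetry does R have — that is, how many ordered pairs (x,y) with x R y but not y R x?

Enumerating: (1,3), (3,4), (4,1), (4,2).

4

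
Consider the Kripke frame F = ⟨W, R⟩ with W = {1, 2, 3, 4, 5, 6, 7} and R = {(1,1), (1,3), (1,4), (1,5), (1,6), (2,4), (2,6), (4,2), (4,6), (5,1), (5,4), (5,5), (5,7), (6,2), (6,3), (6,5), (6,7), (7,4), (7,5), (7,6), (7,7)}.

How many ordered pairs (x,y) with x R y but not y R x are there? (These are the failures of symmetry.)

8

Enumerating: (1,3), (1,4), (1,6), (4,6), (5,4), (6,3), (6,5), (7,4).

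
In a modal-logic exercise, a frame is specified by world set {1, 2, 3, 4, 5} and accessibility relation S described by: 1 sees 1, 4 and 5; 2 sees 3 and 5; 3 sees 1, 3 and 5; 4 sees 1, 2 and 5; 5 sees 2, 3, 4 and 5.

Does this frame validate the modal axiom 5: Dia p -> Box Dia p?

No

The schema 5 characterises exactly the Euclidean frames.
Euclidean: no — 3 S 5 and 3 S 1, but not 5 S 1.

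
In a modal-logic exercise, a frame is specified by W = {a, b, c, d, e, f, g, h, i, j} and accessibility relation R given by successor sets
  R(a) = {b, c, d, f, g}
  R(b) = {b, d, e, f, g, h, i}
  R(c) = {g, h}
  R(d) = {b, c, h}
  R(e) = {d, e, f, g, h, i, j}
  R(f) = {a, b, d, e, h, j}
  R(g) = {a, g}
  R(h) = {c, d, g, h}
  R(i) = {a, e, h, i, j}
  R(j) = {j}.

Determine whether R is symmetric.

No

Symmetric: no — a R b but not b R a.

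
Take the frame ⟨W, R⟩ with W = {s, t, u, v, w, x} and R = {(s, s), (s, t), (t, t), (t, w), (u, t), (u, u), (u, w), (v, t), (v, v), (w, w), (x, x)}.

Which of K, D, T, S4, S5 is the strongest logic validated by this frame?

T

Serial (axiom D): yes — every world has a successor (e.g. s R s).
Reflexive (axiom T): yes — every world is R-related to itself.
Transitive (axiom 4): no — s R t and t R w, but not s R w.
Euclidean (axiom 5): no — u R w and u R t, but not w R t.
So F validates K, D, T; S4 would additionally require R to be transitive. The strongest is T.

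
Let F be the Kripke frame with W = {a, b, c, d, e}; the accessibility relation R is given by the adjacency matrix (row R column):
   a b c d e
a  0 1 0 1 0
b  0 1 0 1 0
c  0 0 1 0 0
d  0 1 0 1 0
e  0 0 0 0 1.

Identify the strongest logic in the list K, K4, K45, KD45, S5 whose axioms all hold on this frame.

Transitive (axiom 4): yes — every two-step R-path is closed by a direct edge.
Euclidean (axiom 5): yes — any two successors of a common world are R-related.
Serial (axiom D): yes — every world has a successor (e.g. a R b).
Reflexive (axiom T): no — a is not related to itself.
So F validates K, K4, K45, KD45; S5 would additionally require R to be reflexive. The strongest is KD45.

KD45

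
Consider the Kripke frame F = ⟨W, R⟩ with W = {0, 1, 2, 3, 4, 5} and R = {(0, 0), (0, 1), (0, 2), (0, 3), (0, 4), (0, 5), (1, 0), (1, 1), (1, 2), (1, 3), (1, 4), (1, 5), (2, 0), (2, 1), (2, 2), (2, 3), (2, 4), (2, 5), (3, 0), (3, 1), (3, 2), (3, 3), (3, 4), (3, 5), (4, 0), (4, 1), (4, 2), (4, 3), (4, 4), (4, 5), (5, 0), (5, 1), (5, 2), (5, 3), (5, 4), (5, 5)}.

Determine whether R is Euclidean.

Euclidean: yes — any two successors of a common world are R-related.

Yes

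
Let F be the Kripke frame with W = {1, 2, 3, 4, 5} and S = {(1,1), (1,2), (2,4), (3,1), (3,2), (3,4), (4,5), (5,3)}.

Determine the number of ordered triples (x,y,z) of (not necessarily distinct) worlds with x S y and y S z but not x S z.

7

Enumerating: (1,2,4), (2,4,5), (3,4,5), (4,5,3), (5,3,1), (5,3,2), (5,3,4).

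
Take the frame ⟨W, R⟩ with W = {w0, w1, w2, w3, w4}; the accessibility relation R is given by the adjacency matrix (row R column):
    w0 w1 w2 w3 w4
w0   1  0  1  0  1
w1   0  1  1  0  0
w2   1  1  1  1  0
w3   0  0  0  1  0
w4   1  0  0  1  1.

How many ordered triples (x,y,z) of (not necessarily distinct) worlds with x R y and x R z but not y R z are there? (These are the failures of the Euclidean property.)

Enumerating: (w0,w2,w4), (w0,w4,w2), (w2,w0,w1), (w2,w0,w3), (w2,w1,w0), (w2,w1,w3), (w2,w3,w0), (w2,w3,w1), (w2,w3,w2), (w4,w0,w3), (w4,w3,w0), (w4,w3,w4).

12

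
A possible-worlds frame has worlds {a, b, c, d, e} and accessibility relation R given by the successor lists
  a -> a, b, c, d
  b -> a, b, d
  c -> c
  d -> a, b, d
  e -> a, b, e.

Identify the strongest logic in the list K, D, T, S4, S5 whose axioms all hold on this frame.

Serial (axiom D): yes — every world has a successor (e.g. a R a).
Reflexive (axiom T): yes — every world is R-related to itself.
Transitive (axiom 4): no — b R a and a R c, but not b R c.
Euclidean (axiom 5): no — a R b and a R c, but not b R c.
So F validates K, D, T; S4 would additionally require R to be transitive. The strongest is T.

T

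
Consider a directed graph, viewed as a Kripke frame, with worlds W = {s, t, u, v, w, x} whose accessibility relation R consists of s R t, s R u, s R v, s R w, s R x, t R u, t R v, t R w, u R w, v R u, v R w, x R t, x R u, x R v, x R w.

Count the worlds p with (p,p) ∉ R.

6

Enumerating: s, t, u, v, w, x.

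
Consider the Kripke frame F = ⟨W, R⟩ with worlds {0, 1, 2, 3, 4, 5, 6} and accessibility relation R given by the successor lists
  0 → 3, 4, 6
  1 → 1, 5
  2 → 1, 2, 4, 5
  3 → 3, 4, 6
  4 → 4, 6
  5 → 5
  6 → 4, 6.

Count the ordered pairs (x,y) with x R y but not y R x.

9

Enumerating: (0,3), (0,4), (0,6), (1,5), (2,1), (2,4), (2,5), (3,4), (3,6).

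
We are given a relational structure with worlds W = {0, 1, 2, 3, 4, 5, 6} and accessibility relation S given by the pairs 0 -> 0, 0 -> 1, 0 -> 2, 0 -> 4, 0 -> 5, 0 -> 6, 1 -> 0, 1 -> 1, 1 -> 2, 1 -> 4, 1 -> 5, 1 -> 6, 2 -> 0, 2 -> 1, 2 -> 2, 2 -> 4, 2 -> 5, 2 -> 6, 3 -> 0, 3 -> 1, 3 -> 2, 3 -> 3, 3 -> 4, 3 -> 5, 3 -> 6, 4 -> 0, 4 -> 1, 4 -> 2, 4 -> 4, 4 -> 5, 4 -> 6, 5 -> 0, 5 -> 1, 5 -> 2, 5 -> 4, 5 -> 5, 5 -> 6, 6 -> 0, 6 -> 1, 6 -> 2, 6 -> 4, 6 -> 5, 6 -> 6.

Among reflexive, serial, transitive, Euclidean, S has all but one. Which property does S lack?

Reflexive: yes — every world is S-related to itself.
Serial: yes — every world has a successor (e.g. 0 S 0).
Transitive: yes — every two-step S-path is closed by a direct edge.
Euclidean: no — 3 S 0 and 3 S 3, but not 0 S 3.
Only Euclidean fails.

Euclidean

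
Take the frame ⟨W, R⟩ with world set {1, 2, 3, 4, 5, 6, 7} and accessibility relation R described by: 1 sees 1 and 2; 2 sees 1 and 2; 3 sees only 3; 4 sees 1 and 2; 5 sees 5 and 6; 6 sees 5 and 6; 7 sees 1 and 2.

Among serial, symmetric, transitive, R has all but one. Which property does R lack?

Serial: yes — every world has a successor (e.g. 1 R 1).
Symmetric: no — 4 R 1 but not 1 R 4.
Transitive: yes — every two-step R-path is closed by a direct edge.
Only symmetric fails.

symmetric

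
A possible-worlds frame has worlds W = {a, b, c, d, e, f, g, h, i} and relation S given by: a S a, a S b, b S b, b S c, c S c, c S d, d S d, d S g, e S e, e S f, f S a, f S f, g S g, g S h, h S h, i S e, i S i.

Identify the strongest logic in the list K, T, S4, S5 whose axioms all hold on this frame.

Reflexive (axiom T): yes — every world is S-related to itself.
Transitive (axiom 4): no — a S b and b S c, but not a S c.
Euclidean (axiom 5): no — a S b and a S a, but not b S a.
So F validates K, T; S4 would additionally require S to be transitive. The strongest is T.

T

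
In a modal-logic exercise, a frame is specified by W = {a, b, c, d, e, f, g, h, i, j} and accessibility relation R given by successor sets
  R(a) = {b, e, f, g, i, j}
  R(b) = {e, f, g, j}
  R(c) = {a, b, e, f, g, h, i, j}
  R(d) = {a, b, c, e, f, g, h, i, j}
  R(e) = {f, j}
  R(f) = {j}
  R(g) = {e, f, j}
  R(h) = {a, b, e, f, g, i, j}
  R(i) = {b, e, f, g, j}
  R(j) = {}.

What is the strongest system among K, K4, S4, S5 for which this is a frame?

K4

Transitive (axiom 4): yes — every two-step R-path is closed by a direct edge.
Reflexive (axiom T): no — a is not related to itself.
Euclidean (axiom 5): no — a R b and a R i, but not b R i.
So F validates K, K4; S4 would additionally require R to be reflexive. The strongest is K4.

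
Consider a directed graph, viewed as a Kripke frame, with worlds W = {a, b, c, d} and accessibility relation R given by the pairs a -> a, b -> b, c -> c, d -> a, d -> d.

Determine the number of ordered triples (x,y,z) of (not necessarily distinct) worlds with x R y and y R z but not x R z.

0

R is transitive; there are no such tuples.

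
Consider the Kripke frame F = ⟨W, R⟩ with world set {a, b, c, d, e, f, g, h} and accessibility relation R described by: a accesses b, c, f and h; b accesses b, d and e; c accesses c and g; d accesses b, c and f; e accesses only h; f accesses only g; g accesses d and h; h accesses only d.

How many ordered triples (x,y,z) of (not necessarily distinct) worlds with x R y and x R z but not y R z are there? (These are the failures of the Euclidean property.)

34

Enumerating: (a,b,c), (a,b,f), (a,b,h), (a,c,b), (a,c,f), (a,c,h), (a,f,b), (a,f,c), (a,f,f), (a,f,h), (a,h,b), (a,h,c), … and 22 more.
Total: 34.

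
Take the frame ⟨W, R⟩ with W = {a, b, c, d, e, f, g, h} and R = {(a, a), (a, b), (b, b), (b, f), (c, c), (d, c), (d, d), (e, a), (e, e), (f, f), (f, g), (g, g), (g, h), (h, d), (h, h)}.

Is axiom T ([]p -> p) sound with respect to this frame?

The schema T characterises exactly the reflexive frames.
Reflexive: yes — every world is R-related to itself.

Yes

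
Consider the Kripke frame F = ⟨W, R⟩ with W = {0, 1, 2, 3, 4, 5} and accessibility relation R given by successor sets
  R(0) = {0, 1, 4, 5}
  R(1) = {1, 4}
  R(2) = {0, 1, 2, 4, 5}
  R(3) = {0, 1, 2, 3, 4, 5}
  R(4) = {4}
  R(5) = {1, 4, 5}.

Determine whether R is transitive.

Yes

Transitive: yes — every two-step R-path is closed by a direct edge.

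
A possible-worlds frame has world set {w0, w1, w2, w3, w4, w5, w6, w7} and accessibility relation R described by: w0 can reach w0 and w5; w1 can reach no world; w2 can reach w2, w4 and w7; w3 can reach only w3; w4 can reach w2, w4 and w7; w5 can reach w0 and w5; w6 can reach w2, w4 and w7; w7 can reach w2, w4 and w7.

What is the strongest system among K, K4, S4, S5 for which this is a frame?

Transitive (axiom 4): yes — every two-step R-path is closed by a direct edge.
Reflexive (axiom T): no — w1 is not related to itself.
Euclidean (axiom 5): yes — any two successors of a common world are R-related.
So F validates K, K4; S4 would additionally require R to be reflexive. The strongest is K4.

K4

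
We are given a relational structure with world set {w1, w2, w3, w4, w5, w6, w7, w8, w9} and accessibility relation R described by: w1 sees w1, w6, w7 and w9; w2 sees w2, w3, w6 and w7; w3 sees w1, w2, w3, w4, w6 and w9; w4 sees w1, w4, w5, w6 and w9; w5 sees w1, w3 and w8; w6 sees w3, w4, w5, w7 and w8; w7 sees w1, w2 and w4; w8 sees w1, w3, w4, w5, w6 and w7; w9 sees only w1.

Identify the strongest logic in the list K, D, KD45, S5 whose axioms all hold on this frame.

D

Serial (axiom D): yes — every world has a successor (e.g. w1 R w1).
Euclidean (axiom 5): no — w1 R w6 and w1 R w9, but not w6 R w9.
Transitive (axiom 4): no — w1 R w6 and w6 R w3, but not w1 R w3.
Reflexive (axiom T): no — w5 is not related to itself.
So F validates K, D; KD45 would additionally require R to be Euclidean and transitive. The strongest is D.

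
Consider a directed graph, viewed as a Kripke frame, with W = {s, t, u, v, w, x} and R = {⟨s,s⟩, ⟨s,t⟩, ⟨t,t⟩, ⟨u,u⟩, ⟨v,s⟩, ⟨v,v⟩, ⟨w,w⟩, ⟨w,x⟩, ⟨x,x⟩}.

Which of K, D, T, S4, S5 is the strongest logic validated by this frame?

T

Serial (axiom D): yes — every world has a successor (e.g. s R s).
Reflexive (axiom T): yes — every world is R-related to itself.
Transitive (axiom 4): no — v R s and s R t, but not v R t.
Euclidean (axiom 5): no — s R t and s R s, but not t R s.
So F validates K, D, T; S4 would additionally require R to be transitive. The strongest is T.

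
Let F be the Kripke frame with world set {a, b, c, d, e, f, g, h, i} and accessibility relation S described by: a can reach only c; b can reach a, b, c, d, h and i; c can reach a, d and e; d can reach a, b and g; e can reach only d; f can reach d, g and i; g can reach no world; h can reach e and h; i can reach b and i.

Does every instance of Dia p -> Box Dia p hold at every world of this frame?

No

By correspondence theory, 5 is valid on a frame iff S is Euclidean.
Euclidean: no — b S a and b S d, but not a S d.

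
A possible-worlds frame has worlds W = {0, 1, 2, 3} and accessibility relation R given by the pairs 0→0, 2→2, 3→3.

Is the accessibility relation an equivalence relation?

Reflexive: no — 1 is not related to itself.
Symmetric: yes — every pair in R has its reverse in R.
Transitive: yes — every two-step R-path is closed by a direct edge.
So R is not an equivalence relation.

No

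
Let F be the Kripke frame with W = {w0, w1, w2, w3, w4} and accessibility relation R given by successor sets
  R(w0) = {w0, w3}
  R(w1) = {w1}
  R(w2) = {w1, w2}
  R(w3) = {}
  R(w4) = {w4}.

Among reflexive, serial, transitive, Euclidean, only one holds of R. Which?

transitive

Reflexive: no — w3 is not related to itself.
Serial: no — w3 has no R-successor.
Transitive: yes — every two-step R-path is closed by a direct edge.
Euclidean: no — w0 R w3 and w0 R w0, but not w3 R w0.
Only transitive holds.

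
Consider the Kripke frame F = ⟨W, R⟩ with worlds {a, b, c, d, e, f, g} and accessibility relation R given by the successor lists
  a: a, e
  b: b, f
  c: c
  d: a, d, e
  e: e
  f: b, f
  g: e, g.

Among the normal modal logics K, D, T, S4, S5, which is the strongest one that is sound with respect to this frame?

S4

Serial (axiom D): yes — every world has a successor (e.g. a R a).
Reflexive (axiom T): yes — every world is R-related to itself.
Transitive (axiom 4): yes — every two-step R-path is closed by a direct edge.
Euclidean (axiom 5): no — d R e and d R a, but not e R a.
So F validates K, D, T, S4; S5 would additionally require R to be Euclidean. The strongest is S4.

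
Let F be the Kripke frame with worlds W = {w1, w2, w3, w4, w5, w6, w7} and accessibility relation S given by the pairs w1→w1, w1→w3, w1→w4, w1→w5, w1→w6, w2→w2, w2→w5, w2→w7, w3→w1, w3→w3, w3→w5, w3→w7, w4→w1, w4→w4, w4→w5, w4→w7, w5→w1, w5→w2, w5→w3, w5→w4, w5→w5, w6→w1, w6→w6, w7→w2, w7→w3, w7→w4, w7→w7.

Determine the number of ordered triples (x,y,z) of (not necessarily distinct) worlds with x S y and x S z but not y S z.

32

Enumerating: (w1,w3,w4), (w1,w3,w6), (w1,w4,w3), (w1,w4,w6), (w1,w5,w6), (w1,w6,w3), (w1,w6,w4), (w1,w6,w5), (w2,w5,w7), (w2,w7,w5), (w3,w1,w7), (w3,w5,w7), … and 20 more.
Total: 32.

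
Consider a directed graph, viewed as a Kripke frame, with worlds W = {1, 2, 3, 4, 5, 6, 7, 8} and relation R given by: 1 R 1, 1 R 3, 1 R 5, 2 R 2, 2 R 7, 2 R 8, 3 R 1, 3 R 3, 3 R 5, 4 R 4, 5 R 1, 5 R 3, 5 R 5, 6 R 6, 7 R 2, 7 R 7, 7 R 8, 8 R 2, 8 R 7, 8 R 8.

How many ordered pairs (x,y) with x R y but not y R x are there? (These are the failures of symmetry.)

0

R is symmetric; there are no such tuples.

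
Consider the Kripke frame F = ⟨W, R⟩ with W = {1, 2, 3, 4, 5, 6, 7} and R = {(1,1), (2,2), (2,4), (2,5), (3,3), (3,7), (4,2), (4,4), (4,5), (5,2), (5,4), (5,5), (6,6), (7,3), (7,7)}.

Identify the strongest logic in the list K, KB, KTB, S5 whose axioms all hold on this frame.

Symmetric (axiom B): yes — every pair in R has its reverse in R.
Reflexive (axiom T): yes — every world is R-related to itself.
Euclidean (axiom 5): yes — any two successors of a common world are R-related.
So F validates K, KB, KTB, S5. The strongest is S5.

S5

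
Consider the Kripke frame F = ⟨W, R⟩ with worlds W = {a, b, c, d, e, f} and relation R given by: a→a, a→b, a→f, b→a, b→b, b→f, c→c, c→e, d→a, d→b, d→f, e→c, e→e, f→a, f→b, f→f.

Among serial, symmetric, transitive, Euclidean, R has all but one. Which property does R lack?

Serial: yes — every world has a successor (e.g. a R a).
Symmetric: no — d R a but not a R d.
Transitive: yes — every two-step R-path is closed by a direct edge.
Euclidean: yes — any two successors of a common world are R-related.
Only symmetric fails.

symmetric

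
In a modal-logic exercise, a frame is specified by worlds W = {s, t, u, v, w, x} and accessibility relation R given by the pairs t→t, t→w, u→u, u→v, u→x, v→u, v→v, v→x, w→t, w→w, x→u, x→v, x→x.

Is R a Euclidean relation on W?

Yes

Euclidean: yes — any two successors of a common world are R-related.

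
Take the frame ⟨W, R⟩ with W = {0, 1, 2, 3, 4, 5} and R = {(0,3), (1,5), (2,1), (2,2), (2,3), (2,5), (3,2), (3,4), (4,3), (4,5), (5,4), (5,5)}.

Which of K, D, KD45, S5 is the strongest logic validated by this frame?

D

Serial (axiom D): yes — every world has a successor (e.g. 0 R 3).
Euclidean (axiom 5): no — 2 R 1 and 2 R 3, but not 1 R 3.
Transitive (axiom 4): no — 0 R 3 and 3 R 2, but not 0 R 2.
Reflexive (axiom T): no — 0 is not related to itself.
So F validates K, D; KD45 would additionally require R to be Euclidean and transitive. The strongest is D.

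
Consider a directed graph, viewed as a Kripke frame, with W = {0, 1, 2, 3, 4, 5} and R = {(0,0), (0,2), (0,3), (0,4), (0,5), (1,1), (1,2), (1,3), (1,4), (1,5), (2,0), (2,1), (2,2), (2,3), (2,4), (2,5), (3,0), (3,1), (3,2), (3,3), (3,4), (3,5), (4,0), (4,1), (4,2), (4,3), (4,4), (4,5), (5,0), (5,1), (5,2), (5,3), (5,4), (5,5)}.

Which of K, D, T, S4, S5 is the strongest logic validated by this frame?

Serial (axiom D): yes — every world has a successor (e.g. 0 R 0).
Reflexive (axiom T): yes — every world is R-related to itself.
Transitive (axiom 4): no — 0 R 2 and 2 R 1, but not 0 R 1.
Euclidean (axiom 5): no — 2 R 0 and 2 R 1, but not 0 R 1.
So F validates K, D, T; S4 would additionally require R to be transitive. The strongest is T.

T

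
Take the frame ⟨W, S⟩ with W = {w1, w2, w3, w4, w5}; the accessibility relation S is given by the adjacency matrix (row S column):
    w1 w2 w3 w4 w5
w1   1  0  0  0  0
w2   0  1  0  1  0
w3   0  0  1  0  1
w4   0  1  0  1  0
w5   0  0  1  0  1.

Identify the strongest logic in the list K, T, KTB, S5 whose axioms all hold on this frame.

Reflexive (axiom T): yes — every world is S-related to itself.
Symmetric (axiom B): yes — every pair in S has its reverse in S.
Euclidean (axiom 5): yes — any two successors of a common world are S-related.
So F validates K, T, KTB, S5. The strongest is S5.

S5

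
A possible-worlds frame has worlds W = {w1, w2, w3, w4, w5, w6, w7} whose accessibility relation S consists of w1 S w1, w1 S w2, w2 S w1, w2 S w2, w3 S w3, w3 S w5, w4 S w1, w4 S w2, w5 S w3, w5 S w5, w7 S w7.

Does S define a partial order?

No

Reflexive: no — w4 is not related to itself.
Transitive: yes — every two-step S-path is closed by a direct edge.
Antisymmetric: no — w1 S w2 and w2 S w1 with w1 ≠ w2.
So S is not a partial order.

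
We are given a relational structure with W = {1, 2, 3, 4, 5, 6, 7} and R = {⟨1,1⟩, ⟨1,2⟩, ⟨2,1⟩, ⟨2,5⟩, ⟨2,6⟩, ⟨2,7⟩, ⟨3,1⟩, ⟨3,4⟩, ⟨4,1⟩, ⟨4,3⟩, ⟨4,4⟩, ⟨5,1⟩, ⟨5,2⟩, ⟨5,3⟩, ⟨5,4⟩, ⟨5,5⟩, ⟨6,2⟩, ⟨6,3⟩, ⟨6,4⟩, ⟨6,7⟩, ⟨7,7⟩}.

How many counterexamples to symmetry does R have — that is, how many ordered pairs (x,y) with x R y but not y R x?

9

Enumerating: (2,7), (3,1), (4,1), (5,1), (5,3), (5,4), (6,3), (6,4), (6,7).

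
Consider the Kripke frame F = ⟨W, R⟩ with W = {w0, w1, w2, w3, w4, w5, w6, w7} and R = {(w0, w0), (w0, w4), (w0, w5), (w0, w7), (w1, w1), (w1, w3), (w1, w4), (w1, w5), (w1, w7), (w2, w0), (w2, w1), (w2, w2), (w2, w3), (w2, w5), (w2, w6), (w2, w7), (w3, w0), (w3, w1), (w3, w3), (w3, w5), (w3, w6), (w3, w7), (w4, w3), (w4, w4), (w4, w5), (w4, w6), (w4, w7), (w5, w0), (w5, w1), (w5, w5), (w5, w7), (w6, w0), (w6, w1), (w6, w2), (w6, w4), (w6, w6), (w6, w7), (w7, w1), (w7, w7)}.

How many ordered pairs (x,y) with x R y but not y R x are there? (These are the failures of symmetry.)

Enumerating: (w0,w4), (w0,w7), (w1,w4), (w2,w0), (w2,w1), (w2,w3), (w2,w5), (w2,w7), (w3,w0), (w3,w5), (w3,w6), (w3,w7), … and 7 more.
Total: 19.

19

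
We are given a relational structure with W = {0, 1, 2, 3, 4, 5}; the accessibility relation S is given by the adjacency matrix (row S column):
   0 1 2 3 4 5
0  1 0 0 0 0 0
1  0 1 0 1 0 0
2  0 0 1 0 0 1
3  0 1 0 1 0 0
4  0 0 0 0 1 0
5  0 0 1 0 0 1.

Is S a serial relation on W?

Serial: yes — every world has a successor (e.g. 0 S 0).

Yes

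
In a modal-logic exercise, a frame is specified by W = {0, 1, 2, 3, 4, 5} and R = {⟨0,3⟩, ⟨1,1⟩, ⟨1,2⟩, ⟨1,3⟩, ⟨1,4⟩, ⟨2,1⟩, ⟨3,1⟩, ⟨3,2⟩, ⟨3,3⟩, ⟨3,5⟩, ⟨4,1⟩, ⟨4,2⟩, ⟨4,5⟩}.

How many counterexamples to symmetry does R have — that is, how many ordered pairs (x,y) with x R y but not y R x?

Enumerating: (0,3), (3,2), (3,5), (4,2), (4,5).

5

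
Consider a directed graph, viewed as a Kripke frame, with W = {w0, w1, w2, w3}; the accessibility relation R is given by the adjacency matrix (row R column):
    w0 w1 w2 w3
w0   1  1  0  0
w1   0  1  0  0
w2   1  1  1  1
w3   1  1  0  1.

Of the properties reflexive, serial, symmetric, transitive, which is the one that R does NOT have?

Reflexive: yes — every world is R-related to itself.
Serial: yes — every world has a successor (e.g. w0 R w0).
Symmetric: no — w0 R w1 but not w1 R w0.
Transitive: yes — every two-step R-path is closed by a direct edge.
Only symmetric fails.

symmetric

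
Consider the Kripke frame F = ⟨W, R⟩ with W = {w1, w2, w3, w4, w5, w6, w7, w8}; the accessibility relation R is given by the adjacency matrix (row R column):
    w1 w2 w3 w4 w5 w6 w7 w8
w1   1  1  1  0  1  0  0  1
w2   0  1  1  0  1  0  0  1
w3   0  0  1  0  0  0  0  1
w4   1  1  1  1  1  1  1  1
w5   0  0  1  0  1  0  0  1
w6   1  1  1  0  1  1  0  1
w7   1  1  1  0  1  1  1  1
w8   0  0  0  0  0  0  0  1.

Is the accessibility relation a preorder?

Yes

Reflexive: yes — every world is R-related to itself.
Transitive: yes — every two-step R-path is closed by a direct edge.
So R is a preorder.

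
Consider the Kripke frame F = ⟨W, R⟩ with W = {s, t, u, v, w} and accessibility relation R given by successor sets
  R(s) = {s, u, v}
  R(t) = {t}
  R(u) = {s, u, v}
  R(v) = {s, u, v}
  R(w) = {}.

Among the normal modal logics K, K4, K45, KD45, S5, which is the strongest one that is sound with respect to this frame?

K45

Transitive (axiom 4): yes — every two-step R-path is closed by a direct edge.
Euclidean (axiom 5): yes — any two successors of a common world are R-related.
Serial (axiom D): no — w has no R-successor.
Reflexive (axiom T): no — w is not related to itself.
So F validates K, K4, K45; KD45 would additionally require R to be serial. The strongest is K45.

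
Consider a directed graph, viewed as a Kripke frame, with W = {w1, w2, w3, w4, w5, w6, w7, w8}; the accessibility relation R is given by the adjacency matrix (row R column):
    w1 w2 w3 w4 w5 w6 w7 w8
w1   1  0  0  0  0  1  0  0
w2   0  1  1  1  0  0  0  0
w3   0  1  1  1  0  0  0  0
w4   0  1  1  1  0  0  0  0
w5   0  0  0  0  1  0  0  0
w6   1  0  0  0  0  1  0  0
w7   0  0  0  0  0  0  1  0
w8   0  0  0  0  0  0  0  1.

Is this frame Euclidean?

Euclidean: yes — any two successors of a common world are R-related.

Yes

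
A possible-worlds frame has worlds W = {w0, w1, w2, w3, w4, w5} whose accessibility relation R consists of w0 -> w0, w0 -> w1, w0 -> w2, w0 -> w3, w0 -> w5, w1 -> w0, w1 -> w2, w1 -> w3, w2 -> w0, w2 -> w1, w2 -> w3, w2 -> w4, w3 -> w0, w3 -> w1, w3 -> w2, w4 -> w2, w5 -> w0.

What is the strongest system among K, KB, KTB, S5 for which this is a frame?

KB

Symmetric (axiom B): yes — every pair in R has its reverse in R.
Reflexive (axiom T): no — w1 is not related to itself.
Euclidean (axiom 5): no — w0 R w1 and w0 R w5, but not w1 R w5.
So F validates K, KB; KTB would additionally require R to be reflexive. The strongest is KB.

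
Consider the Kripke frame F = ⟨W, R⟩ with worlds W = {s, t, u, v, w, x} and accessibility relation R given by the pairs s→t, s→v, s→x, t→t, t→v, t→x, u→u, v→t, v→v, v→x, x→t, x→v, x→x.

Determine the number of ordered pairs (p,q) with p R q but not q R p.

3

Enumerating: (s,t), (s,v), (s,x).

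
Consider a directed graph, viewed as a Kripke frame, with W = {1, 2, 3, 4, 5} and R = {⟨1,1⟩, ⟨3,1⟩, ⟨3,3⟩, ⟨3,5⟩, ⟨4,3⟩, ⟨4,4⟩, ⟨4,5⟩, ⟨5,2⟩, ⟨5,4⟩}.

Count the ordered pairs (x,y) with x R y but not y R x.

4

Enumerating: (3,1), (3,5), (4,3), (5,2).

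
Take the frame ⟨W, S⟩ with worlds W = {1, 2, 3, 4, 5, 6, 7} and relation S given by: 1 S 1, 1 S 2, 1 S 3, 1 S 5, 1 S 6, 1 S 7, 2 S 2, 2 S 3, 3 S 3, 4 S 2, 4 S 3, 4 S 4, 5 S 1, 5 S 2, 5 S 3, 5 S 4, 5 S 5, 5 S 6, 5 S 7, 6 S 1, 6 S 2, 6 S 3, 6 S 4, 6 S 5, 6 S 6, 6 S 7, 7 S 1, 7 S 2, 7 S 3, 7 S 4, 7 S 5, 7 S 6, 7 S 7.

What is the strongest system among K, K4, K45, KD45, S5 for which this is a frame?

K

Transitive (axiom 4): no — 1 S 5 and 5 S 4, but not 1 S 4.
Euclidean (axiom 5): no — 1 S 2 and 1 S 5, but not 2 S 5.
Serial (axiom D): yes — every world has a successor (e.g. 1 S 1).
Reflexive (axiom T): yes — every world is S-related to itself.
So F validates K; K4 would additionally require S to be transitive. The strongest is K.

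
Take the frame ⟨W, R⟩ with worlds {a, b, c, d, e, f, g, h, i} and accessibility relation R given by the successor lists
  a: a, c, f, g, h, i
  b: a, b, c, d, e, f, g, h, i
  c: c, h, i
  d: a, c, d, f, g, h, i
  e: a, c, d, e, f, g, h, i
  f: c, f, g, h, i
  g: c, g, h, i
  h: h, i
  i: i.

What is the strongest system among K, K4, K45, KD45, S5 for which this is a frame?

K4

Transitive (axiom 4): yes — every two-step R-path is closed by a direct edge.
Euclidean (axiom 5): no — a R c and a R f, but not c R f.
Serial (axiom D): yes — every world has a successor (e.g. a R a).
Reflexive (axiom T): yes — every world is R-related to itself.
So F validates K, K4; K45 would additionally require R to be Euclidean. The strongest is K4.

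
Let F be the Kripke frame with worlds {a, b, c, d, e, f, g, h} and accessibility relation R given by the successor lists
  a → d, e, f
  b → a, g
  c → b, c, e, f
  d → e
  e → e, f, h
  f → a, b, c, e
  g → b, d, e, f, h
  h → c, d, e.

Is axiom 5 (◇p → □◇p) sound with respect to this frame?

No

Axiom 5 corresponds to the accessibility relation being Euclidean.
Euclidean: no — a R d and a R f, but not d R f.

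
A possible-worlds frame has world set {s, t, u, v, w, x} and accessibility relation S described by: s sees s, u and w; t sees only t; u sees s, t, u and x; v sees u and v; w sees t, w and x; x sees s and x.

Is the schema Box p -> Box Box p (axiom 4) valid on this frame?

The schema 4 characterises exactly the transitive frames.
Transitive: no — s S u and u S t, but not s S t.

No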